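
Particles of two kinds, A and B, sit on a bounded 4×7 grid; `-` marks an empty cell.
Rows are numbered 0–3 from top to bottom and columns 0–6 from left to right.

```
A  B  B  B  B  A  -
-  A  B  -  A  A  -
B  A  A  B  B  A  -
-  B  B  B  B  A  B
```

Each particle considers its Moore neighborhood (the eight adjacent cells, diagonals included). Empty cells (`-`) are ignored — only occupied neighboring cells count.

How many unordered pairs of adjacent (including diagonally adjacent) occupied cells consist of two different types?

Scan each occupied cell's neighbors to the right and below (and the two forward diagonals) so each pair is counted once.
From row 0: 7 unlike of 16 pairs (running 7/16).
From row 1: 7 unlike of 13 pairs (running 14/29).
From row 2: 11 unlike of 20 pairs (running 25/49).
From row 3: 2 unlike of 5 pairs (running 27/54).
Total adjacent occupied pairs: 54; unlike-type pairs: 27.

27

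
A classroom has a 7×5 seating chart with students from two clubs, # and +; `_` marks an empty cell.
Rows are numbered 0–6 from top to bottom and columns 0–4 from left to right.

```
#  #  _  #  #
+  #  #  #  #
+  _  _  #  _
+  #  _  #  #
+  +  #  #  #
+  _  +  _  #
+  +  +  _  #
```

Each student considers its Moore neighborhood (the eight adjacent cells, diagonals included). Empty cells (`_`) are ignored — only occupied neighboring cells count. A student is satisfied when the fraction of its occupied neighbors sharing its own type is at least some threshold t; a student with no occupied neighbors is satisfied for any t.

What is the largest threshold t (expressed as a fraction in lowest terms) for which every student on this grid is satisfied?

1/5

Row 0: (0,0)# 2/3 · (0,1)# 3/4 · (0,3)# 4/4 · (0,4)# 3/3
Row 1: (1,0)+ 1/4 · (1,1)# 3/5 · (1,2)# 5/5 · (1,3)# 5/5 · (1,4)# 4/4
Row 2: (2,0)+ 2/4 · (2,3)# 5/5
Row 3: (3,0)+ 3/4 · (3,1)# 1/5 · (3,3)# 5/5 · (3,4)# 4/4
Row 4: (4,0)+ 3/4 · (4,1)+ 4/6 · (4,2)# 3/5 · (4,3)# 5/6 · (4,4)# 4/4
Row 5: (5,0)+ 4/4 · (5,2)+ 3/5 · (5,4)# 3/3
Row 6: (6,0)+ 2/2 · (6,1)+ 4/4 · (6,2)+ 2/2 · (6,4)# 1/1
The smallest same-type fraction is 1/5 at (3,1), which reduces to 1/5. Any threshold above that leaves this student unsatisfied.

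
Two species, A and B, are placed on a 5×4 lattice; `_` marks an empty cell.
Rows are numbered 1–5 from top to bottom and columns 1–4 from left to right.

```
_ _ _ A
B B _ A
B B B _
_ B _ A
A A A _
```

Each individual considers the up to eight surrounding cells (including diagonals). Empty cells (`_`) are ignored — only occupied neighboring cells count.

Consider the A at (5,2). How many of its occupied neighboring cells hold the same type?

2

Occupied neighbors of (5,2): (4,2)=B, (5,1)=A, (5,3)=A.
Same type (A): 2 of 3.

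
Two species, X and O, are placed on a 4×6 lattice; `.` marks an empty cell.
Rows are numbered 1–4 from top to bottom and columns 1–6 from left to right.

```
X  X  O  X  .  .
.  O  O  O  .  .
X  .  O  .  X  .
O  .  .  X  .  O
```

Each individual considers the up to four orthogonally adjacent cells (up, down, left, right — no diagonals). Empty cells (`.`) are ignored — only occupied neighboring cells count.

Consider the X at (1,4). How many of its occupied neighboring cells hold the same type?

Occupied neighbors of (1,4): (2,4)=O, (1,3)=O.
Same type (X): 0 of 2.

0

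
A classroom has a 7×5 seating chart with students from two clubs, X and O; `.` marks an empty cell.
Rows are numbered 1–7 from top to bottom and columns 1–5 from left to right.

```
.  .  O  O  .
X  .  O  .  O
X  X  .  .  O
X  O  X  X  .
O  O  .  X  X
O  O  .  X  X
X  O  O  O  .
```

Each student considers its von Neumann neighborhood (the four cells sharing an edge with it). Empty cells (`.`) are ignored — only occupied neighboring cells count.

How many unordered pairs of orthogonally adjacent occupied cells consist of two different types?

Scan each occupied cell's neighbors to the right and below so each pair is counted once.
Row 1: O(1,3)–O(1,4)= O(1,3)–O(2,3)=  → 0/2 unlike.
Row 2: X(2,1)–X(3,1)= O(2,5)–O(3,5)=  → 0/2 unlike.
Row 3: X(3,1)–X(3,2)= X(3,1)–X(4,1)= X(3,2)–O(4,2)≠  → 1/3 unlike.
Row 4: X(4,1)–O(4,2)≠ X(4,1)–O(5,1)≠ O(4,2)–X(4,3)≠ O(4,2)–O(5,2)= X(4,3)–X(4,4)= X(4,4)–X(5,4)=  → 3/6 unlike.
Row 5: O(5,1)–O(5,2)= O(5,1)–O(6,1)= O(5,2)–O(6,2)= X(5,4)–X(5,5)= X(5,4)–X(6,4)= X(5,5)–X(6,5)=  → 0/6 unlike.
Row 6: O(6,1)–O(6,2)= O(6,1)–X(7,1)≠ O(6,2)–O(7,2)= X(6,4)–X(6,5)= X(6,4)–O(7,4)≠  → 2/5 unlike.
Row 7: X(7,1)–O(7,2)≠ O(7,2)–O(7,3)= O(7,3)–O(7,4)=  → 1/3 unlike.
Total adjacent occupied pairs: 27; unlike-type pairs: 7.

7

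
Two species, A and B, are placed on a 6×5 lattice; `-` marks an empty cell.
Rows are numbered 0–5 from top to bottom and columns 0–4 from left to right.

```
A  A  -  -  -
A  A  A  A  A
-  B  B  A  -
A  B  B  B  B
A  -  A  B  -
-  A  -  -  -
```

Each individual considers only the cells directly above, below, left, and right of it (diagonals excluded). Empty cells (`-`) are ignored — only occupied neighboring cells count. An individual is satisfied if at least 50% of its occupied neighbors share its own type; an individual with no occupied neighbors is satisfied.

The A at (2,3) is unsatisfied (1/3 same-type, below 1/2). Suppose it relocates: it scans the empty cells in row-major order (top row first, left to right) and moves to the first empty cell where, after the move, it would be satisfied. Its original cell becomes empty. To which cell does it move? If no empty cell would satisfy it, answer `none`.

Vacating (2,3). Empty cells in order:
  (0,2): 2/2 same-type → satisfied — stop here.

(0,2)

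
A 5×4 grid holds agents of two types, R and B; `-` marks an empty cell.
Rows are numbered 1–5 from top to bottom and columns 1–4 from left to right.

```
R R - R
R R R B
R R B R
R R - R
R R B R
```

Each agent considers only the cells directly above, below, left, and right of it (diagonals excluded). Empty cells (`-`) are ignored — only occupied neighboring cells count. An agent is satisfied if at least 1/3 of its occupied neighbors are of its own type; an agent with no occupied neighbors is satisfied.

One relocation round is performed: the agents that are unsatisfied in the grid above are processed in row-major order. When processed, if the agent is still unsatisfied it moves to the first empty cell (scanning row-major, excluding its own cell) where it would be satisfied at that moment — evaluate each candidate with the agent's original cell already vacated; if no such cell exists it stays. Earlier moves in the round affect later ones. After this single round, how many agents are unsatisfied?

Initially unsatisfied (in order): (1,4), (2,4), (3,3), (5,3).
  (1,4) → (1,3).
  (2,4) → (4,3).
  (3,3): no empty cell satisfies it; stays.
  (5,3): now satisfied by earlier moves; stays.
Resulting grid:
R R R -
R R R -
R R B R
R R B R
R R B R
Unsatisfied now: (3,3).

1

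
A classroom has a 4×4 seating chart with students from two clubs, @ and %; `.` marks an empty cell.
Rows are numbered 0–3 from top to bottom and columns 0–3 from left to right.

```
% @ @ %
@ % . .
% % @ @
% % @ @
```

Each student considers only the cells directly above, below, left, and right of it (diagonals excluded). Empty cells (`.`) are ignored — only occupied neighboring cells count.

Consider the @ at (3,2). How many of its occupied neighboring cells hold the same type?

2

Occupied neighbors of (3,2): (2,2)=@, (3,1)=%, (3,3)=@.
Same type (@): 2 of 3.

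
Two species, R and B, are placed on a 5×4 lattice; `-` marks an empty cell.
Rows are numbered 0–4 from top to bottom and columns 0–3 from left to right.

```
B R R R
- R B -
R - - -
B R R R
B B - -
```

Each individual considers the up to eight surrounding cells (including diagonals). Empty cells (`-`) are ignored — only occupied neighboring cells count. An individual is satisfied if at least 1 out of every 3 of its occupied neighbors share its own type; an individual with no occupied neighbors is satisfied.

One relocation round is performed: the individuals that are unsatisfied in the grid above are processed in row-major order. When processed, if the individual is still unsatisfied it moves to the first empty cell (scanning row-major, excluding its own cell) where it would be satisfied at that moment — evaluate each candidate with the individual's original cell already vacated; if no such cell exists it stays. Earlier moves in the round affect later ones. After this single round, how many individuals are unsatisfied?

Initially unsatisfied (in order): (0,0), (1,2).
  (0,0) → (1,3).
  (1,2) → (2,3).
Resulting grid:
- R R R
- R - B
R - - B
B R R R
B B - -
All satisfied now.

0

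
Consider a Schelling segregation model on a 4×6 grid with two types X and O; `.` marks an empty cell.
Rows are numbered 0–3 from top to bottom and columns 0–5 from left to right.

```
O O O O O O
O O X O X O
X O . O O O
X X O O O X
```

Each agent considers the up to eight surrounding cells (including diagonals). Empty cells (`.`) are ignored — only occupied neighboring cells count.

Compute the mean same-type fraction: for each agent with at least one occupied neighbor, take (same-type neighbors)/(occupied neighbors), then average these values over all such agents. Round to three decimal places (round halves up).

Row 0: (0,0)O 3/3 · (0,1)O 4/5 · (0,2)O 4/5 · (0,3)O 3/5 · (0,4)O 4/5 · (0,5)O 2/3
Row 1: (1,0)O 4/5 · (1,1)O 5/7 · (1,2)X 0/7 · (1,3)O 5/7 · (1,4)X 0/8 · (1,5)O 4/5
Row 2: (2,0)X 2/5 · (2,1)O 3/7 · (2,3)O 5/7 · (2,4)O 6/8 · (2,5)O 3/5
Row 3: (3,0)X 2/3 · (3,1)X 2/4 · (3,2)O 3/4 · (3,3)O 4/4 · (3,4)O 4/5 · (3,5)X 0/3
Sum over 23 agents: 3/3 + 4/5 + 4/5 + 3/5 + 4/5 + 2/3 + 4/5 + 5/7 + 0/7 + 5/7 + 0/8 + 4/5 + 2/5 + 3/7 + 5/7 + 6/8 + 3/5 + 2/3 + 2/4 + 3/4 + 4/4 + 4/5 + 0/3 = 1502/105; mean = 1502/105 ÷ 23 = 1502/2415 = 0.621946… → 0.622.

0.622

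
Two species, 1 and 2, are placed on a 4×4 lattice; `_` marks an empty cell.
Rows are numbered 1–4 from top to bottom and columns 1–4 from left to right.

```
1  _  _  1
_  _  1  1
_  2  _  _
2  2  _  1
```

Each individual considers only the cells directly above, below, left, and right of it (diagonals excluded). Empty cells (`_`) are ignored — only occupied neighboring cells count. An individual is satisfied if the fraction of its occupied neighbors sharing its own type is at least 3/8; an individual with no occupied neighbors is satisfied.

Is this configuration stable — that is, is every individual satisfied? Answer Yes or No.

Row 1: (1,1)1 0/0 satisfied · (1,4)1 1/1 satisfied
Row 2: (2,3)1 1/1 satisfied · (2,4)1 2/2 satisfied
Row 3: (3,2)2 1/1 satisfied
Row 4: (4,1)2 1/1 satisfied · (4,2)2 2/2 satisfied · (4,4)1 0/0 satisfied
All meet the threshold, so the configuration is stable.

Yes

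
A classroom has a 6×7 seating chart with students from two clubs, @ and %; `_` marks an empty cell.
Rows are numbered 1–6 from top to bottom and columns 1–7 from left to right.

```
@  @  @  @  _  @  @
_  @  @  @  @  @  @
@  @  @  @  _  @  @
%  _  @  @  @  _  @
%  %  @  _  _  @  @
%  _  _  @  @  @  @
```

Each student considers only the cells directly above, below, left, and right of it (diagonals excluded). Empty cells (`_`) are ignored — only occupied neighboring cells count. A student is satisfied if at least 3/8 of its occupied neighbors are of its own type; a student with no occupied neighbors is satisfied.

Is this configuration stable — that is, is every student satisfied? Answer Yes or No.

Row 1: (1,1)@ 1/1 ✓ · (1,2)@ 3/3 ✓ · (1,3)@ 3/3 ✓ · (1,4)@ 2/2 ✓ · (1,6)@ 2/2 ✓ · (1,7)@ 2/2 ✓
Row 2: (2,2)@ 3/3 ✓ · (2,3)@ 4/4 ✓ · (2,4)@ 4/4 ✓ · (2,5)@ 2/2 ✓ · (2,6)@ 4/4 ✓ · (2,7)@ 3/3 ✓
Row 3: (3,1)@ 1/2 ✓ · (3,2)@ 3/3 ✓ · (3,3)@ 4/4 ✓ · (3,4)@ 3/3 ✓ · (3,6)@ 2/2 ✓ · (3,7)@ 3/3 ✓
Row 4: (4,1)% 1/2 ✓ · (4,3)@ 3/3 ✓ · (4,4)@ 3/3 ✓ · (4,5)@ 1/1 ✓ · (4,7)@ 2/2 ✓
Row 5: (5,1)% 3/3 ✓ · (5,2)% 1/2 ✓ · (5,3)@ 1/2 ✓ · (5,6)@ 2/2 ✓ · (5,7)@ 3/3 ✓
Row 6: (6,1)% 1/1 ✓ · (6,4)@ 1/1 ✓ · (6,5)@ 2/2 ✓ · (6,6)@ 3/3 ✓ · (6,7)@ 2/2 ✓
All meet the threshold, so the configuration is stable.

Yes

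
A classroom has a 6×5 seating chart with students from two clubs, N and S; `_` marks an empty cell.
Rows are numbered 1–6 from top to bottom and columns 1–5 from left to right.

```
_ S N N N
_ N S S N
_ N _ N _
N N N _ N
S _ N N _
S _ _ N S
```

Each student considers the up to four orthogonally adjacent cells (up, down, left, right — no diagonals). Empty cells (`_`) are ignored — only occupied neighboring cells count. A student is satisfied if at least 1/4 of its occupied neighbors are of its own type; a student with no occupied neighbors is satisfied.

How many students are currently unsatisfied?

3

Row 1: (1,2)S 0/2 not · (1,3)N 1/3 satisfied · (1,4)N 2/3 satisfied · (1,5)N 2/2 satisfied
Row 2: (2,2)N 1/3 satisfied · (2,3)S 1/3 satisfied · (2,4)S 1/4 satisfied · (2,5)N 1/2 satisfied
Row 3: (3,2)N 2/2 satisfied · (3,4)N 0/1 not
Row 4: (4,1)N 1/2 satisfied · (4,2)N 3/3 satisfied · (4,3)N 2/2 satisfied · (4,5)N 0/0 satisfied
Row 5: (5,1)S 1/2 satisfied · (5,3)N 2/2 satisfied · (5,4)N 2/2 satisfied
Row 6: (6,1)S 1/1 satisfied · (6,4)N 1/2 satisfied · (6,5)S 0/1 not
Unsatisfied: (1,2), (3,4), (6,5) — 3 in total.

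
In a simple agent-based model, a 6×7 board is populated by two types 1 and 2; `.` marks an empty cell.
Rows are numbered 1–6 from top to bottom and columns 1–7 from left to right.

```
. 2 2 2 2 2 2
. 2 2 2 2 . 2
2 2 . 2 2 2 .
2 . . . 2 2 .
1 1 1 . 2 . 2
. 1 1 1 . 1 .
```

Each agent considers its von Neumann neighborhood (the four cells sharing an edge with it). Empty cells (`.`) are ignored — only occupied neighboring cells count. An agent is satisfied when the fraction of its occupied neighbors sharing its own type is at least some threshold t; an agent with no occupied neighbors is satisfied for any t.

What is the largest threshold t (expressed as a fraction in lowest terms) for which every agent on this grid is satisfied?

(1,2)2 2/2
(1,3)2 3/3
(1,4)2 3/3
(1,5)2 3/3
(1,6)2 2/2
(1,7)2 2/2
(2,2)2 3/3
(2,3)2 3/3
(2,4)2 4/4
(2,5)2 3/3
(2,7)2 1/1
(3,1)2 2/2
(3,2)2 2/2
(3,4)2 2/2
(3,5)2 4/4
(3,6)2 2/2
(4,1)2 1/2
(4,5)2 3/3
(4,6)2 2/2
(5,1)1 1/2
(5,2)1 3/3
(5,3)1 2/2
(5,5)2 1/1
(5,7)2 — no occupied neighbors
(6,2)1 2/2
(6,3)1 3/3
(6,4)1 1/1
(6,6)1 — no occupied neighbors
The smallest same-type fraction is 1/2 at (4,1), which reduces to 1/2. Any threshold above that leaves this agent unsatisfied.

1/2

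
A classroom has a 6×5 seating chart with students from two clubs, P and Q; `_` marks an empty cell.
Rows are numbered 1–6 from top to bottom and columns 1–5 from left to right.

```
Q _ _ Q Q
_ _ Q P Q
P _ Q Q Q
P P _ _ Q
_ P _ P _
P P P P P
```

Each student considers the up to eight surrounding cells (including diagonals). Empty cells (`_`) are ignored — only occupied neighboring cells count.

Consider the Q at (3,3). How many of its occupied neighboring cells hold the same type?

Occupied neighbors of (3,3): (2,3)=Q, (2,4)=P, (3,4)=Q, (4,2)=P.
Same type (Q): 2 of 4.

2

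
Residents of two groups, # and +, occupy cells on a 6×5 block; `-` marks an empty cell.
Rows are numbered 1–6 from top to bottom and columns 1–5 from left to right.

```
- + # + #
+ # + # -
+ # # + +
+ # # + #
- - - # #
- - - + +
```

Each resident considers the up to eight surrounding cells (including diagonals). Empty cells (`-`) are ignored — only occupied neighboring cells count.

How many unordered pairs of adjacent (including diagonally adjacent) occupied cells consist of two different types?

32

Scan each occupied cell's neighbors to the right and below (and the two forward diagonals) so each pair is counted once.
Row 1: +(1,2)–#(1,3)≠ +(1,2)–#(2,2)≠ +(1,2)–+(2,3)= +(1,2)–+(2,1)= #(1,3)–+(1,4)≠ #(1,3)–+(2,3)≠ #(1,3)–#(2,4)= #(1,3)–#(2,2)= +(1,4)–#(1,5)≠ +(1,4)–#(2,4)≠ +(1,4)–+(2,3)= #(1,5)–#(2,4)=  → 6/12 unlike.
Row 2: +(2,1)–#(2,2)≠ +(2,1)–+(3,1)= +(2,1)–#(3,2)≠ #(2,2)–+(2,3)≠ #(2,2)–#(3,2)= #(2,2)–#(3,3)= #(2,2)–+(3,1)≠ +(2,3)–#(2,4)≠ +(2,3)–#(3,3)≠ +(2,3)–+(3,4)= +(2,3)–#(3,2)≠ #(2,4)–+(3,4)≠ #(2,4)–+(3,5)≠ #(2,4)–#(3,3)=  → 9/14 unlike.
Row 3: +(3,1)–#(3,2)≠ +(3,1)–+(4,1)= +(3,1)–#(4,2)≠ #(3,2)–#(3,3)= #(3,2)–#(4,2)= #(3,2)–#(4,3)= #(3,2)–+(4,1)≠ #(3,3)–+(3,4)≠ #(3,3)–#(4,3)= #(3,3)–+(4,4)≠ #(3,3)–#(4,2)= +(3,4)–+(3,5)= +(3,4)–+(4,4)= +(3,4)–#(4,5)≠ +(3,4)–#(4,3)≠ +(3,5)–#(4,5)≠ +(3,5)–+(4,4)=  → 8/17 unlike.
Row 4: +(4,1)–#(4,2)≠ #(4,2)–#(4,3)= #(4,3)–+(4,4)≠ #(4,3)–#(5,4)= +(4,4)–#(4,5)≠ +(4,4)–#(5,4)≠ +(4,4)–#(5,5)≠ #(4,5)–#(5,5)= #(4,5)–#(5,4)=  → 5/9 unlike.
Row 5: #(5,4)–#(5,5)= #(5,4)–+(6,4)≠ #(5,4)–+(6,5)≠ #(5,5)–+(6,5)≠ #(5,5)–+(6,4)≠  → 4/5 unlike.
Row 6: +(6,4)–+(6,5)=  → 0/1 unlike.
Total adjacent occupied pairs: 58; unlike-type pairs: 32.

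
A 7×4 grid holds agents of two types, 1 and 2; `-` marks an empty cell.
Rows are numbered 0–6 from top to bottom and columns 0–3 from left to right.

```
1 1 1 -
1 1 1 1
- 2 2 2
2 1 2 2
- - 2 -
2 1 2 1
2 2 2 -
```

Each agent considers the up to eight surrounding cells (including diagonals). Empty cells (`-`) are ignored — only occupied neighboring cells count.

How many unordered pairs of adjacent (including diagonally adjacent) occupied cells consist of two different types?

22

Scan each occupied cell's neighbors to the right and below (and the two forward diagonals) so each pair is counted once.
Row 0: 1(0,0)–1(0,1)= 1(0,0)–1(1,0)= 1(0,0)–1(1,1)= 1(0,1)–1(0,2)= 1(0,1)–1(1,1)= 1(0,1)–1(1,2)= 1(0,1)–1(1,0)= 1(0,2)–1(1,2)= 1(0,2)–1(1,3)= 1(0,2)–1(1,1)=  → 0/10 unlike.
Row 1: 1(1,0)–1(1,1)= 1(1,0)–2(2,1)≠ 1(1,1)–1(1,2)= 1(1,1)–2(2,1)≠ 1(1,1)–2(2,2)≠ 1(1,2)–1(1,3)= 1(1,2)–2(2,2)≠ 1(1,2)–2(2,3)≠ 1(1,2)–2(2,1)≠ 1(1,3)–2(2,3)≠ 1(1,3)–2(2,2)≠  → 8/11 unlike.
Row 2: 2(2,1)–2(2,2)= 2(2,1)–1(3,1)≠ 2(2,1)–2(3,2)= 2(2,1)–2(3,0)= 2(2,2)–2(2,3)= 2(2,2)–2(3,2)= 2(2,2)–2(3,3)= 2(2,2)–1(3,1)≠ 2(2,3)–2(3,3)= 2(2,3)–2(3,2)=  → 2/10 unlike.
Row 3: 2(3,0)–1(3,1)≠ 1(3,1)–2(3,2)≠ 1(3,1)–2(4,2)≠ 2(3,2)–2(3,3)= 2(3,2)–2(4,2)= 2(3,3)–2(4,2)=  → 3/6 unlike.
Row 4: 2(4,2)–2(5,2)= 2(4,2)–1(5,3)≠ 2(4,2)–1(5,1)≠  → 2/3 unlike.
Row 5: 2(5,0)–1(5,1)≠ 2(5,0)–2(6,0)= 2(5,0)–2(6,1)= 1(5,1)–2(5,2)≠ 1(5,1)–2(6,1)≠ 1(5,1)–2(6,2)≠ 1(5,1)–2(6,0)≠ 2(5,2)–1(5,3)≠ 2(5,2)–2(6,2)= 2(5,2)–2(6,1)= 1(5,3)–2(6,2)≠  → 7/11 unlike.
Row 6: 2(6,0)–2(6,1)= 2(6,1)–2(6,2)=  → 0/2 unlike.
Total adjacent occupied pairs: 53; unlike-type pairs: 22.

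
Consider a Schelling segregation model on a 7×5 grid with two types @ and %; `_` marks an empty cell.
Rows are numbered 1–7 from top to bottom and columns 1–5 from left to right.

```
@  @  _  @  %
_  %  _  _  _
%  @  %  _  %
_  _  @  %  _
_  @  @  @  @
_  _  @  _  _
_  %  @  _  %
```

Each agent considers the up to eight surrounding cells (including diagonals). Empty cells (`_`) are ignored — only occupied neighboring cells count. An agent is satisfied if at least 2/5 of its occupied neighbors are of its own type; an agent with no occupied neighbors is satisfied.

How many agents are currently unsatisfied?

5

(1,1)@ 1/2 ok
(1,2)@ 1/2 ok
(1,4)@ 0/1 unhappy
(1,5)% 0/1 unhappy
(2,2)% 2/5 ok
(3,1)% 1/2 ok
(3,2)@ 1/4 unhappy
(3,3)% 2/4 ok
(3,5)% 1/1 ok
(4,3)@ 4/6 ok
(4,4)% 2/6 unhappy
(5,2)@ 3/3 ok
(5,3)@ 4/5 ok
(5,4)@ 4/5 ok
(5,5)@ 1/2 ok
(6,3)@ 4/5 ok
(7,2)% 0/2 unhappy
(7,3)@ 1/2 ok
(7,5)% 0/0 ok
Unsatisfied: (1,4), (1,5), (3,2), (4,4), (7,2) — 5 in total.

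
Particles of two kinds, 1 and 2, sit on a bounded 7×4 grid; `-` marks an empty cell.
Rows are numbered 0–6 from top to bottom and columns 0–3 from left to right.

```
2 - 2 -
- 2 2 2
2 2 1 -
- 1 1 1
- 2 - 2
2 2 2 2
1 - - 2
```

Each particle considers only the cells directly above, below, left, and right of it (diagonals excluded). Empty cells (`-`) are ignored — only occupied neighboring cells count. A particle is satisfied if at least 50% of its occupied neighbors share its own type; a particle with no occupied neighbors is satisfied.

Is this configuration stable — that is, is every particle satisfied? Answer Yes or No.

(0,0)2 0/0 ✓
(0,2)2 1/1 ✓
(1,1)2 2/2 ✓
(1,2)2 3/4 ✓
(1,3)2 1/1 ✓
(2,0)2 1/1 ✓
(2,1)2 2/4 ✓
(2,2)1 1/3 ✗
(3,1)1 1/3 ✗
(3,2)1 3/3 ✓
(3,3)1 1/2 ✓
(4,1)2 1/2 ✓
(4,3)2 1/2 ✓
(5,0)2 1/2 ✓
(5,1)2 3/3 ✓
(5,2)2 2/2 ✓
(5,3)2 3/3 ✓
(6,0)1 0/1 ✗
(6,3)2 1/1 ✓
For instance (2,2) has only 1/3 same-type neighbors, below 1/2.

No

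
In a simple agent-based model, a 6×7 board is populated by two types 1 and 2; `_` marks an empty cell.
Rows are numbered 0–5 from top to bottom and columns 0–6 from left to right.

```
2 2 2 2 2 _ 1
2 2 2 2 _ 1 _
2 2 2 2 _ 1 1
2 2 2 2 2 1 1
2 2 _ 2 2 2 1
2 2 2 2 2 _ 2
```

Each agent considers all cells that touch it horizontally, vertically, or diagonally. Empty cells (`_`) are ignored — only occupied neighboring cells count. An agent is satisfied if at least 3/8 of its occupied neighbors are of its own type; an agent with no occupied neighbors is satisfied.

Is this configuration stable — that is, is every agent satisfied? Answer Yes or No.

Yes

Row 0: (0,0)2 3/3 ✓ · (0,1)2 5/5 ✓ · (0,2)2 5/5 ✓ · (0,3)2 4/4 ✓ · (0,4)2 2/3 ✓ · (0,6)1 1/1 ✓
Row 1: (1,0)2 5/5 ✓ · (1,1)2 8/8 ✓ · (1,2)2 8/8 ✓ · (1,3)2 6/6 ✓ · (1,5)1 3/4 ✓
Row 2: (2,0)2 5/5 ✓ · (2,1)2 8/8 ✓ · (2,2)2 8/8 ✓ · (2,3)2 6/6 ✓ · (2,5)1 4/5 ✓ · (2,6)1 4/4 ✓
Row 3: (3,0)2 5/5 ✓ · (3,1)2 7/7 ✓ · (3,2)2 7/7 ✓ · (3,3)2 6/6 ✓ · (3,4)2 5/7 ✓ · (3,5)1 4/7 ✓ · (3,6)1 4/5 ✓
Row 4: (4,0)2 5/5 ✓ · (4,1)2 7/7 ✓ · (4,3)2 7/7 ✓ · (4,4)2 6/7 ✓ · (4,5)2 4/7 ✓ · (4,6)1 2/4 ✓
Row 5: (5,0)2 3/3 ✓ · (5,1)2 4/4 ✓ · (5,2)2 4/4 ✓ · (5,3)2 4/4 ✓ · (5,4)2 4/4 ✓ · (5,6)2 1/2 ✓
All meet the threshold, so the configuration is stable.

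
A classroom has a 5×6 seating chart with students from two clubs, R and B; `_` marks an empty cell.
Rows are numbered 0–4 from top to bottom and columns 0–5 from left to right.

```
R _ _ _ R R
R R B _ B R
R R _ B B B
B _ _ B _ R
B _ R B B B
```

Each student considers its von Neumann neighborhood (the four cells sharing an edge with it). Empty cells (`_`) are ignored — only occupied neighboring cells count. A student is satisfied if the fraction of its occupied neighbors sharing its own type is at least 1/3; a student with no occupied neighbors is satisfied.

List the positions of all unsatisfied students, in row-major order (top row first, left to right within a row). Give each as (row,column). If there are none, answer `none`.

(0,0)R 1/1 satisfied
(0,4)R 1/2 satisfied
(0,5)R 2/2 satisfied
(1,0)R 3/3 satisfied
(1,1)R 2/3 satisfied
(1,2)B 0/1 not
(1,4)B 1/3 satisfied
(1,5)R 1/3 satisfied
(2,0)R 2/3 satisfied
(2,1)R 2/2 satisfied
(2,3)B 2/2 satisfied
(2,4)B 3/3 satisfied
(2,5)B 1/3 satisfied
(3,0)B 1/2 satisfied
(3,3)B 2/2 satisfied
(3,5)R 0/2 not
(4,0)B 1/1 satisfied
(4,2)R 0/1 not
(4,3)B 2/3 satisfied
(4,4)B 2/2 satisfied
(4,5)B 1/2 satisfied

(1,2), (3,5), (4,2)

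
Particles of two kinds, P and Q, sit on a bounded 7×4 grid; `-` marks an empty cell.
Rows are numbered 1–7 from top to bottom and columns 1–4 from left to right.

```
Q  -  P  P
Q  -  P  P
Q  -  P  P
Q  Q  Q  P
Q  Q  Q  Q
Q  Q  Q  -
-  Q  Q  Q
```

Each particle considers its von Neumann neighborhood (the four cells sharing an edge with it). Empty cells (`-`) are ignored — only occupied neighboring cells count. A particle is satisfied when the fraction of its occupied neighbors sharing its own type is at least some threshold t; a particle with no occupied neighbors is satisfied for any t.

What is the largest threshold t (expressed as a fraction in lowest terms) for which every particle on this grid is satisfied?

1/3

(1,1)Q 1/1
(1,3)P 2/2
(1,4)P 2/2
(2,1)Q 2/2
(2,3)P 3/3
(2,4)P 3/3
(3,1)Q 2/2
(3,3)P 2/3
(3,4)P 3/3
(4,1)Q 3/3
(4,2)Q 3/3
(4,3)Q 2/4
(4,4)P 1/3
(5,1)Q 3/3
(5,2)Q 4/4
(5,3)Q 4/4
(5,4)Q 1/2
(6,1)Q 2/2
(6,2)Q 4/4
(6,3)Q 3/3
(7,2)Q 2/2
(7,3)Q 3/3
(7,4)Q 1/1
The smallest same-type fraction is 1/3 at (4,4), which reduces to 1/3. Any threshold above that leaves this particle unsatisfied.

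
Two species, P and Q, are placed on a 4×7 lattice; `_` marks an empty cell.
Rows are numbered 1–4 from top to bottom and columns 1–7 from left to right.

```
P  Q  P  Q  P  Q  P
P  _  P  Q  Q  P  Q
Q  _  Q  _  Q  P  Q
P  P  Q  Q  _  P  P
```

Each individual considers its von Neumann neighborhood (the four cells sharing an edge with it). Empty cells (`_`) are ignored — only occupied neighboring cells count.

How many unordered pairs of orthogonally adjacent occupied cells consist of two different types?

19

Scan each occupied cell's neighbors to the right and below so each pair is counted once.
Row 1: P(1,1)–Q(1,2)≠ P(1,1)–P(2,1)= Q(1,2)–P(1,3)≠ P(1,3)–Q(1,4)≠ P(1,3)–P(2,3)= Q(1,4)–P(1,5)≠ Q(1,4)–Q(2,4)= P(1,5)–Q(1,6)≠ P(1,5)–Q(2,5)≠ Q(1,6)–P(1,7)≠ Q(1,6)–P(2,6)≠ P(1,7)–Q(2,7)≠  → 9/12 unlike.
Row 2: P(2,1)–Q(3,1)≠ P(2,3)–Q(2,4)≠ P(2,3)–Q(3,3)≠ Q(2,4)–Q(2,5)= Q(2,5)–P(2,6)≠ Q(2,5)–Q(3,5)= P(2,6)–Q(2,7)≠ P(2,6)–P(3,6)= Q(2,7)–Q(3,7)=  → 5/9 unlike.
Row 3: Q(3,1)–P(4,1)≠ Q(3,3)–Q(4,3)= Q(3,5)–P(3,6)≠ P(3,6)–Q(3,7)≠ P(3,6)–P(4,6)= Q(3,7)–P(4,7)≠  → 4/6 unlike.
Row 4: P(4,1)–P(4,2)= P(4,2)–Q(4,3)≠ Q(4,3)–Q(4,4)= P(4,6)–P(4,7)=  → 1/4 unlike.
Total adjacent occupied pairs: 31; unlike-type pairs: 19.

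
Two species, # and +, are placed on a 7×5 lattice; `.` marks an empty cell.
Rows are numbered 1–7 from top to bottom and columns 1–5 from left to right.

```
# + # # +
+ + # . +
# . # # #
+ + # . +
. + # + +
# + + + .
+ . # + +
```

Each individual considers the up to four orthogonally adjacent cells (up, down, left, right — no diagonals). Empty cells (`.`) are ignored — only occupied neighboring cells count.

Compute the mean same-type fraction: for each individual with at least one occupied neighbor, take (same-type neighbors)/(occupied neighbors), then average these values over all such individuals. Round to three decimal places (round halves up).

0.526

(1,1)# 0/2
(1,2)+ 1/3
(1,3)# 2/3
(1,4)# 1/2
(1,5)+ 1/2
(2,1)+ 1/3
(2,2)+ 2/3
(2,3)# 2/3
(2,5)+ 1/2
(3,1)# 0/2
(3,3)# 3/3
(3,4)# 2/2
(3,5)# 1/3
(4,1)+ 1/2
(4,2)+ 2/3
(4,3)# 2/3
(4,5)+ 1/2
(5,2)+ 2/3
(5,3)# 1/4
(5,4)+ 2/3
(5,5)+ 2/2
(6,1)# 0/2
(6,2)+ 2/3
(6,3)+ 2/4
(6,4)+ 3/3
(7,1)+ 0/1
(7,3)# 0/2
(7,4)+ 2/3
(7,5)+ 1/1
Sum over 29 individuals: 0/2 + 1/3 + 2/3 + 1/2 + 1/2 + 1/3 + 2/3 + 2/3 + 1/2 + 0/2 + 3/3 + 2/2 + 1/3 + 1/2 + 2/3 + 2/3 + 1/2 + 2/3 + 1/4 + 2/3 + 2/2 + 0/2 + 2/3 + 2/4 + 3/3 + 0/1 + 0/2 + 2/3 + 1/1 = 61/4; mean = 61/4 ÷ 29 = 61/116 = 0.525862… → 0.526.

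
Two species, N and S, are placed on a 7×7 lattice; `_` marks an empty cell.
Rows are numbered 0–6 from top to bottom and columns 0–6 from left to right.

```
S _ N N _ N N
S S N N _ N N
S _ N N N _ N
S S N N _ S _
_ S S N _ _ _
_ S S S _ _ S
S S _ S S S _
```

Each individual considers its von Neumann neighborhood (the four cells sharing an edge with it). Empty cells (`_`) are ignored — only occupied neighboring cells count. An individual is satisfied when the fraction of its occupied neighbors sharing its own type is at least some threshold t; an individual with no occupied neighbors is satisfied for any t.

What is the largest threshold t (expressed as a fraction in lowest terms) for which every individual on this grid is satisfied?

Row 0: (0,0)S 1/1 · (0,2)N 2/2 · (0,3)N 2/2 · (0,5)N 2/2 · (0,6)N 2/2
Row 1: (1,0)S 3/3 · (1,1)S 1/2 · (1,2)N 3/4 · (1,3)N 3/3 · (1,5)N 2/2 · (1,6)N 3/3
Row 2: (2,0)S 2/2 · (2,2)N 3/3 · (2,3)N 4/4 · (2,4)N 1/1 · (2,6)N 1/1
Row 3: (3,0)S 2/2 · (3,1)S 2/3 · (3,2)N 2/4 · (3,3)N 3/3 · (3,5)S — no occupied neighbors
Row 4: (4,1)S 3/3 · (4,2)S 2/4 · (4,3)N 1/3
Row 5: (5,1)S 3/3 · (5,2)S 3/3 · (5,3)S 2/3 · (5,6)S — no occupied neighbors
Row 6: (6,0)S 1/1 · (6,1)S 2/2 · (6,3)S 2/2 · (6,4)S 2/2 · (6,5)S 1/1
The smallest same-type fraction is 1/3 at (4,3), which reduces to 1/3. Any threshold above that leaves this individual unsatisfied.

1/3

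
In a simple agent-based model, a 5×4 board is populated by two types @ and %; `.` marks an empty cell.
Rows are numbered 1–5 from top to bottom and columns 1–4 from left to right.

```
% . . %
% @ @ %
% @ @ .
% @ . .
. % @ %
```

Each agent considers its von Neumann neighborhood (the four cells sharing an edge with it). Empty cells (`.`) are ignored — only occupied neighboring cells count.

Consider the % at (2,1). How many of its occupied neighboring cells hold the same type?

2

Occupied neighbors of (2,1): (1,1)=%, (3,1)=%, (2,2)=@.
Same type (%): 2 of 3.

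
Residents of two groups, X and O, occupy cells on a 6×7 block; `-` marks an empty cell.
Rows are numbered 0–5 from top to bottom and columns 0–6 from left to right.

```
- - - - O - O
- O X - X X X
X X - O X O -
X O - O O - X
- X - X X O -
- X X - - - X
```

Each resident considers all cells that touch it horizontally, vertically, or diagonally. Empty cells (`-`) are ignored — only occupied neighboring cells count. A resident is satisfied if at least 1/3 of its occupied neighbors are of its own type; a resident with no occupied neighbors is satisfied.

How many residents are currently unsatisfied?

9

(0,4)O 0/2 not
(0,6)O 0/2 not
(1,1)O 0/3 not
(1,2)X 1/3 satisfied
(1,4)X 2/5 satisfied
(1,5)X 3/6 satisfied
(1,6)X 1/3 satisfied
(2,0)X 2/4 satisfied
(2,1)X 3/5 satisfied
(2,3)O 2/5 satisfied
(2,4)X 2/6 satisfied
(2,5)O 1/6 not
(3,0)X 3/4 satisfied
(3,1)O 0/4 not
(3,3)O 2/5 satisfied
(3,4)O 4/7 satisfied
(3,6)X 0/2 not
(4,1)X 3/4 satisfied
(4,3)X 2/4 satisfied
(4,4)X 1/4 not
(4,5)O 1/4 not
(5,1)X 2/2 satisfied
(5,2)X 3/3 satisfied
(5,6)X 0/1 not
Unsatisfied: (0,4), (0,6), (1,1), (2,5), (3,1), (3,6), (4,4), (4,5), (5,6) — 9 in total.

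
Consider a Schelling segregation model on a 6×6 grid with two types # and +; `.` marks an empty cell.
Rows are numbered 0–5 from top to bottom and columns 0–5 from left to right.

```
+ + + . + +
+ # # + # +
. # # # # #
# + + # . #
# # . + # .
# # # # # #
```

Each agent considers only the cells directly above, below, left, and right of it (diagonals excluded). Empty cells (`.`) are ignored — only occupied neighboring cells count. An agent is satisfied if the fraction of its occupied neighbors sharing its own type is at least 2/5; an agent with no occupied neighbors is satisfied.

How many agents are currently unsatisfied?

(0,0)+ 2/2 ✓
(0,1)+ 2/3 ✓
(0,2)+ 1/2 ✓
(0,4)+ 1/2 ✓
(0,5)+ 2/2 ✓
(1,0)+ 1/2 ✓
(1,1)# 2/4 ✓
(1,2)# 2/4 ✓
(1,3)+ 0/3 ✗
(1,4)# 1/4 ✗
(1,5)+ 1/3 ✗
(2,1)# 2/3 ✓
(2,2)# 3/4 ✓
(2,3)# 3/4 ✓
(2,4)# 3/3 ✓
(2,5)# 2/3 ✓
(3,0)# 1/2 ✓
(3,1)+ 1/4 ✗
(3,2)+ 1/3 ✗
(3,3)# 1/3 ✗
(3,5)# 1/1 ✓
(4,0)# 3/3 ✓
(4,1)# 2/3 ✓
(4,3)+ 0/3 ✗
(4,4)# 1/2 ✓
(5,0)# 2/2 ✓
(5,1)# 3/3 ✓
(5,2)# 2/2 ✓
(5,3)# 2/3 ✓
(5,4)# 3/3 ✓
(5,5)# 1/1 ✓
Unsatisfied: (1,3), (1,4), (1,5), (3,1), (3,2), (3,3), (4,3) — 7 in total.

7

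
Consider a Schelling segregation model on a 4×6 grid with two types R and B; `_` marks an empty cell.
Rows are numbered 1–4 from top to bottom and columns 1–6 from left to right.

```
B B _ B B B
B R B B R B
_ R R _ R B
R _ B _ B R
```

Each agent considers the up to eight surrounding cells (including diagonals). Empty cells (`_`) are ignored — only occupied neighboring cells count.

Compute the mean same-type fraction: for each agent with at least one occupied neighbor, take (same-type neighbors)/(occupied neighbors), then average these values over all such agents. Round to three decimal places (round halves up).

0.501

(1,1)B 2/3
(1,2)B 3/4
(1,4)B 3/4
(1,5)B 4/5
(1,6)B 2/3
(2,1)B 2/4
(2,2)R 2/6
(2,3)B 3/6
(2,4)B 3/6
(2,5)R 1/7
(2,6)B 3/5
(3,2)R 3/6
(3,3)R 2/5
(3,5)R 2/6
(3,6)B 2/5
(4,1)R 1/1
(4,3)B 0/2
(4,5)B 1/3
(4,6)R 1/3
Sum over 19 agents: 2/3 + 3/4 + 3/4 + 4/5 + 2/3 + 2/4 + 2/6 + 3/6 + 3/6 + 1/7 + 3/5 + 3/6 + 2/5 + 2/6 + 2/5 + 1/1 + 0/2 + 1/3 + 1/3 = 1997/210; mean = 1997/210 ÷ 19 = 1997/3990 = 0.500501… → 0.501.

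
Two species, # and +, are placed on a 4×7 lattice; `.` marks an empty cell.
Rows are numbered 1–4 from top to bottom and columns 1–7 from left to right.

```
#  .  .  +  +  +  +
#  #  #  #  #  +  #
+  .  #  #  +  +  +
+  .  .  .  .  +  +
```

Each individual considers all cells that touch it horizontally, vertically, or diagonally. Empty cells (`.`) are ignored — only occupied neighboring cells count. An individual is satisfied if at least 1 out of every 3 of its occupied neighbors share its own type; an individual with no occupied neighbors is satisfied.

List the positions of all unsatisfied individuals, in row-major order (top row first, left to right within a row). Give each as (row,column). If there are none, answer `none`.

(1,4), (2,5), (2,7)

Row 1: (1,1)# 2/2 ok · (1,4)+ 1/4 unhappy · (1,5)+ 3/5 ok · (1,6)+ 3/5 ok · (1,7)+ 2/3 ok
Row 2: (2,1)# 2/3 ok · (2,2)# 4/5 ok · (2,3)# 4/5 ok · (2,4)# 4/7 ok · (2,5)# 2/8 unhappy · (2,6)+ 6/8 ok · (2,7)# 0/5 unhappy
Row 3: (3,1)+ 1/3 ok · (3,3)# 4/4 ok · (3,4)# 4/5 ok · (3,5)+ 3/6 ok · (3,6)+ 5/7 ok · (3,7)+ 4/5 ok
Row 4: (4,1)+ 1/1 ok · (4,6)+ 4/4 ok · (4,7)+ 3/3 ok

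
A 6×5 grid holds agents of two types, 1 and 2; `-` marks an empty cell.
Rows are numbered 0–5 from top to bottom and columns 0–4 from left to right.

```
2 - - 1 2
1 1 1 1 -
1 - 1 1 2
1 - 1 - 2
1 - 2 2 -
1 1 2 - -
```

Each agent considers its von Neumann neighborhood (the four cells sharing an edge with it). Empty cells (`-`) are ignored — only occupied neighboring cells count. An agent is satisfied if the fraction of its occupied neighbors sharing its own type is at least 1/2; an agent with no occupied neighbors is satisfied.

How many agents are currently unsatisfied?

2

Row 0: (0,0)2 0/1 ✗ · (0,3)1 1/2 ✓ · (0,4)2 0/1 ✗
Row 1: (1,0)1 2/3 ✓ · (1,1)1 2/2 ✓ · (1,2)1 3/3 ✓ · (1,3)1 3/3 ✓
Row 2: (2,0)1 2/2 ✓ · (2,2)1 3/3 ✓ · (2,3)1 2/3 ✓ · (2,4)2 1/2 ✓
Row 3: (3,0)1 2/2 ✓ · (3,2)1 1/2 ✓ · (3,4)2 1/1 ✓
Row 4: (4,0)1 2/2 ✓ · (4,2)2 2/3 ✓ · (4,3)2 1/1 ✓
Row 5: (5,0)1 2/2 ✓ · (5,1)1 1/2 ✓ · (5,2)2 1/2 ✓
Unsatisfied: (0,0), (0,4) — 2 in total.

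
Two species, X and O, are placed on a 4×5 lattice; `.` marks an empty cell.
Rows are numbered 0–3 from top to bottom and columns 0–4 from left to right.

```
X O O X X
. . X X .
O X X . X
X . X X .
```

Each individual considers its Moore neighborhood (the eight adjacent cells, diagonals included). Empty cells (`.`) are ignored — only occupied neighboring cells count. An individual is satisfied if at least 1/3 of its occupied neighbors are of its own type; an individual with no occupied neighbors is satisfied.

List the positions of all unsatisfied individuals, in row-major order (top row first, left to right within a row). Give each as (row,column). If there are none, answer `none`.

(0,0)X 0/1 not
(0,1)O 1/3 satisfied
(0,2)O 1/4 not
(0,3)X 3/4 satisfied
(0,4)X 2/2 satisfied
(1,2)X 4/6 satisfied
(1,3)X 5/6 satisfied
(2,0)O 0/2 not
(2,1)X 4/5 satisfied
(2,2)X 5/5 satisfied
(2,4)X 2/2 satisfied
(3,0)X 1/2 satisfied
(3,2)X 3/3 satisfied
(3,3)X 3/3 satisfied

(0,0), (0,2), (2,0)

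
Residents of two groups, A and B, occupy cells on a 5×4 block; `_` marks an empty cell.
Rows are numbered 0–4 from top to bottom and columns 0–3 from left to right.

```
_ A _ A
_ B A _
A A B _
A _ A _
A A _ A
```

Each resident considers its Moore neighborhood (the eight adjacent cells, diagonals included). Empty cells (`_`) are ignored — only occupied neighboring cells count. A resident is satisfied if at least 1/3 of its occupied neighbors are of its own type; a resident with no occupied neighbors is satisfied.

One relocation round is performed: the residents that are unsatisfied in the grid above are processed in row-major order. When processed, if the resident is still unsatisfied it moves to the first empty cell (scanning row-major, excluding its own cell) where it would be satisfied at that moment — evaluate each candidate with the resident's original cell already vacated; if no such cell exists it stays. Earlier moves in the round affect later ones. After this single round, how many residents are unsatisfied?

0

Initially unsatisfied (in order): (1,1), (2,2).
  (1,1) → (1,3).
  (2,2) → (2,3).
Resulting grid:
_ A _ A
_ _ A B
A A _ B
A _ A _
A A _ A
All satisfied now.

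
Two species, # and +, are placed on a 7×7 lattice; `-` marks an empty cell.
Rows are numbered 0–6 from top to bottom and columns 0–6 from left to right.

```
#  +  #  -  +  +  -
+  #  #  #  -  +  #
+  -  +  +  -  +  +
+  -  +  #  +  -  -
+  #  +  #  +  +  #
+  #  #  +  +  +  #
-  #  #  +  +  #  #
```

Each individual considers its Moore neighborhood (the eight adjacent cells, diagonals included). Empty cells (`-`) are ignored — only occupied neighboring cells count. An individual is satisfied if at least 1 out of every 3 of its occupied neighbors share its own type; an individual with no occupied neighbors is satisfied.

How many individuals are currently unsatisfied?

Row 0: (0,0)# 1/3 ✓ · (0,1)+ 1/5 ✗ · (0,2)# 3/4 ✓ · (0,4)+ 2/3 ✓ · (0,5)+ 2/3 ✓
Row 1: (1,0)+ 2/4 ✓ · (1,1)# 3/7 ✓ · (1,2)# 3/6 ✓ · (1,3)# 2/5 ✓ · (1,5)+ 4/5 ✓ · (1,6)# 0/4 ✗
Row 2: (2,0)+ 2/3 ✓ · (2,2)+ 2/6 ✓ · (2,3)+ 3/6 ✓ · (2,5)+ 3/4 ✓ · (2,6)+ 2/3 ✓
Row 3: (3,0)+ 2/3 ✓ · (3,2)+ 3/6 ✓ · (3,3)# 1/7 ✗ · (3,4)+ 4/6 ✓
Row 4: (4,0)+ 2/4 ✓ · (4,1)# 2/7 ✗ · (4,2)+ 2/7 ✗ · (4,3)# 2/8 ✗ · (4,4)+ 5/7 ✓ · (4,5)+ 4/6 ✓ · (4,6)# 1/3 ✓
Row 5: (5,0)+ 1/4 ✗ · (5,1)# 4/7 ✓ · (5,2)# 5/8 ✓ · (5,3)+ 5/8 ✓ · (5,4)+ 6/8 ✓ · (5,5)+ 4/8 ✓ · (5,6)# 3/5 ✓
Row 6: (6,1)# 3/4 ✓ · (6,2)# 3/5 ✓ · (6,3)+ 3/5 ✓ · (6,4)+ 4/5 ✓ · (6,5)# 2/5 ✓ · (6,6)# 2/3 ✓
Unsatisfied: (0,1), (1,6), (3,3), (4,1), (4,2), (4,3), (5,0) — 7 in total.

7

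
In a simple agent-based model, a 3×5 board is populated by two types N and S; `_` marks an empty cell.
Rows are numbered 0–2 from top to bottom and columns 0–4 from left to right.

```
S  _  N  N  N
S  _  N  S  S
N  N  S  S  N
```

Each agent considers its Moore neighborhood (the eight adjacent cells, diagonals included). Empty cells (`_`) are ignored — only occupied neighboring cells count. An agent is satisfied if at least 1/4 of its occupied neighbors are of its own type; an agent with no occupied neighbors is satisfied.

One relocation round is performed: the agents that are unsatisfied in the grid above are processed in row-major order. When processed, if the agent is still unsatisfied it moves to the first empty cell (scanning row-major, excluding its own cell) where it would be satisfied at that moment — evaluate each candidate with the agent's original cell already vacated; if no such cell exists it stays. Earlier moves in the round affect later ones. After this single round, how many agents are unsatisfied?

0

Initially unsatisfied (in order): (2,4).
  (2,4) → (0,1).
Resulting grid:
S N N N N
S _ N S S
N N S S _
All satisfied now.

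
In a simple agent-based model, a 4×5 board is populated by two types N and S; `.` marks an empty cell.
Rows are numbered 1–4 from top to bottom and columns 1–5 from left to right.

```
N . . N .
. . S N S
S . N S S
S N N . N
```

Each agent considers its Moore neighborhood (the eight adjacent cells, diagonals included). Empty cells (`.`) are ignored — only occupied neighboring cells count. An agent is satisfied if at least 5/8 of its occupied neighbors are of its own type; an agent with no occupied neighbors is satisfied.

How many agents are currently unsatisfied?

11

(1,1)N 0/0 ok
(1,4)N 1/3 unhappy
(2,3)S 1/4 unhappy
(2,4)N 2/6 unhappy
(2,5)S 2/4 unhappy
(3,1)S 1/2 unhappy
(3,3)N 3/5 unhappy
(3,4)S 3/7 unhappy
(3,5)S 2/4 unhappy
(4,1)S 1/2 unhappy
(4,2)N 2/4 unhappy
(4,3)N 2/3 ok
(4,5)N 0/2 unhappy
Unsatisfied: (1,4), (2,3), (2,4), (2,5), (3,1), (3,3), (3,4), (3,5), (4,1), (4,2), (4,5) — 11 in total.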